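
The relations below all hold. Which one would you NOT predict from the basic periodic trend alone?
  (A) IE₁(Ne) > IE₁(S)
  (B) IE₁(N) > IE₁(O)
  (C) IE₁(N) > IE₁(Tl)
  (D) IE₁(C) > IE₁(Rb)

(B)

The general trend: first ionization energy increases across a period and decreases down a group.
(A) Ne (period 2, group 18) vs S (period 3, group 16): the stated order agrees with the simple trend.
(B) N (period 2, group 15) vs O (period 2, group 16): the stated order contradicts the simple trend.
(C) N (period 2, group 15) vs Tl (period 6, group 13): the stated order agrees with the simple trend.
(D) C (period 2, group 14) vs Rb (period 5, group 1): the stated order agrees with the simple trend.
The exception is (B): pairing an electron in O's 2p⁴ costs repulsion energy, so O ionizes more easily than half-filled N (2p³).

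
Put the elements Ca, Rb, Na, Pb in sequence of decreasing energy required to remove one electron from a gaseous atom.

Pb > Ca > Na > Rb

Na is in period 3, group 1; Ca is in period 4, group 2; Rb is in period 5, group 1; Pb is in period 6, group 14.
IE₁ increases left→right with effective nuclear charge and decreases top→bottom as the valence shell moves farther out.
Here both period and group differ, so the two effects have to be weighed against each other.
Na > Rb: they share group 1; the group trend gives Na the larger value.
Ca > Na: the two effects oppose for this pair; the across-period effect wins (590 vs 496 kJ/mol).
Pb > Ca: period and group pull opposite ways; the across-period shift dominates (716 vs 590 kJ/mol).
Approximate values (kJ/mol): Na 496, Ca 590, Rb 403, Pb 716.
So from highest to lowest: Pb > Ca > Na > Rb.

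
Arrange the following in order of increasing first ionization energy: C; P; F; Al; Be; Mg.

Be is in period 2, group 2; C is in period 2, group 14; F is in period 2, group 17; Mg is in period 3, group 2; Al is in period 3, group 13; P is in period 3, group 15.
First ionization energy rises across a period (greater Z_eff holds electrons more tightly) and falls down a group (valence electrons are farther from the nucleus).
Neither a single period nor a single group — weigh both effects.
Mg > Al: this pair runs against the simple trend — see the exception note.
Be > Mg: Be sits above Mg in group 2, so the down-group effect alone puts Be higher.
P > Be: period and group pull opposite ways; the across-period shift dominates (1012 vs 900 kJ/mol).
C > P: period and group pull opposite ways; the down-group shift dominates (1086 vs 1012 kJ/mol).
F > C: both are in period 2; the period trend gives F the larger value.
Note the exception: Mg has a higher first ionization energy than Al, contrary to the simple trend — Al's single 3p electron is easier to remove than one from Mg's filled 3s².
Approximate values (kJ/mol): Be 900, C 1086, F 1681, Mg 738, Al 578, P 1012.
So from lowest to highest: Al < Mg < Be < P < C < F.

Al, Mg, Be, P, C, F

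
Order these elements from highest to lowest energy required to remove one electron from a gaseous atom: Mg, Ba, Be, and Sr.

Be is in period 2, group 2; Mg is in period 3, group 2; Sr is in period 5, group 2; Ba is in period 6, group 2.
Across a period the outer electron is held more tightly (higher IE₁); down a group it sits in a higher shell, more shielded, and comes off more easily.
All are in group 2, so first ionization energy increases up the group.
So from highest to lowest: Be > Mg > Sr > Ba.

Be > Mg > Sr > Ba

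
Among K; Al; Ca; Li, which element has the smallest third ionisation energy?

Al

The third ionization energy removes an electron from the +2 ion. For each element: K²⁺ is already 1 electron into the core; Al²⁺ still has 1 valence electron; Ca²⁺ is the bare [Ar] core; Li²⁺ is already 1 electron into the core.
Core electrons are held far more tightly than valence electrons, so K, Ca and Li top the IE_3 order.
The numbers (kJ/mol): K 4420, Al 2745, Ca 4912, Li 11815.
So the third ionization energies run Al < K < Ca < Li.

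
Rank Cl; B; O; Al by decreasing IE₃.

The third ionization energy removes an electron from the +2 ion. For each element: Cl²⁺ still has 5 valence electrons; B²⁺ still has 1 valence electron; O²⁺ still has 4 valence electrons; Al²⁺ still has 1 valence electron.
All are still removing valence electrons, so compare the +2 ions as you would atoms: IE_3 generally rises across a period (higher Z_eff) and falls down a group (larger shell), subject to the usual subshell exceptions.
Valence configurations: Cl²⁺ [Ne]3s²3p³, B²⁺ [He]2s¹, O²⁺ [He]2s²2p², Al²⁺ [Ne]3s¹.
The numbers (kJ/mol): Cl 3822, B 3660, O 5300, Al 2745.
Overall IE_3 order: Al < B < Cl < O.

O, Cl, B, Al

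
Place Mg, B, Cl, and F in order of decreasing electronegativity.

Atoms toward the upper right of the periodic table pull bonding electrons most strongly.
Here both period and group differ, so the two effects have to be weighed against each other.
B > Mg: relative to Mg, both the across-period and down-group shifts push B's electronegativity up.
Cl > B: the two effects oppose for this pair; the across-period effect wins (3.16 vs 2.04).
F > Cl: F sits above Cl in group 17, so the down-group effect alone puts F higher.
Tabulated electronegativity (Pauling): B 2.04, F 3.98, Mg 1.31, Cl 3.16.
So from highest to lowest: F > Cl > B > Mg.

F, Cl, B, Mg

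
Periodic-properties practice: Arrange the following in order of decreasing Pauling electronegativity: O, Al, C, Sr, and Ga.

O > C > Ga > Al > Sr

C is in period 2, group 14; O is in period 2, group 16; Al is in period 3, group 13; Ga is in period 4, group 13; Sr is in period 5, group 2.
Atoms toward the upper right of the periodic table pull bonding electrons most strongly.
These span different periods and groups, so the two trends combine.
Al > Sr: both effects reinforce here, so Al is clearly the higher of the two.
Ga > Al: this pair runs against the simple trend — see the exception note.
C > Ga: both effects reinforce here, so C is clearly the higher of the two.
O > C: O lies to the right of C in period 2, so the across-period effect alone puts O higher.
Note the exception: Ga has a higher electronegativity than Al, contrary to the simple trend — poor shielding by filled d (and f) subshells raises the heavier element's effective nuclear charge more than the simple down-group trend predicts.
For reference (Pauling): C 2.55, O 3.44, Al 1.61, Ga 1.81, Sr 0.95.
So from highest to lowest: O > C > Ga > Al > Sr.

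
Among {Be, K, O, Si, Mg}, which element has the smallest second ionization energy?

Consider each +1 ion: Be⁺ still has 1 valence electron; K⁺ is the bare [Ar] core; O⁺ still has 5 valence electrons; Si⁺ still has 3 valence electrons; Mg⁺ still has 1 valence electron.
Usually core removal costs more than valence removal, but here the competition is close: a tightly held n=2 valence electron can cost more to remove than an n=3 core electron, so the actual values have to decide it.
Valence configurations: Be⁺ [He]2s¹, O⁺ [He]2s²2p³, Si⁺ [Ne]3s²3p¹, Mg⁺ [Ne]3s¹.
Approximate IE_2 values (kJ/mol): Be 1757, K 3052, O 3388, Si 1577, Mg 1451.
Putting it together, IE_2: Mg < Si < Be < K < O.

Mg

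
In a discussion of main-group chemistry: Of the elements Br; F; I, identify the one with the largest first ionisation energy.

F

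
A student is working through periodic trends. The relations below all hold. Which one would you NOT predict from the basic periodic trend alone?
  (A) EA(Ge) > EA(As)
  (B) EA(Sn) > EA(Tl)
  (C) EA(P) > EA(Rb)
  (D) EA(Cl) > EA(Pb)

The general trend: electron affinity increases across a period and decreases down a group.
(A) Ge (period 4, group 14) vs As (period 4, group 15): the stated order contradicts the simple trend.
(B) Sn (period 5, group 14) vs Tl (period 6, group 13): the stated order agrees with the simple trend.
(C) P (period 3, group 15) vs Rb (period 5, group 1): the stated order agrees with the simple trend.
(D) Cl (period 3, group 17) vs Pb (period 6, group 14): the stated order agrees with the simple trend.
The exception is (A): adding an electron to As's half-filled 4p³ is unfavourable, so Ge (4p²) has the more exothermic EA.

(A)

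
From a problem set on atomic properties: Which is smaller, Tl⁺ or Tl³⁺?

Tl³⁺

Both ions have Z = 81 protons, but Tl³⁺ has lost more electrons, so its remaining electrons feel a larger effective nuclear charge per electron and are pulled in more tightly.
Higher positive charge → smaller ion, so Tl⁺ > Tl³⁺.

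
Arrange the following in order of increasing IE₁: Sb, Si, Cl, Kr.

IE₁ increases left→right with effective nuclear charge and decreases top→bottom as the valence shell moves farther out.
Neither a single period nor a single group — weigh both effects.
Sb > Si: the two effects oppose for this pair; the across-period effect wins (831 vs 786 kJ/mol).
Cl > Sb: relative to Sb, both the across-period and down-group shifts push Cl's first ionization energy up.
Kr > Cl: the two effects oppose for this pair; the across-period effect wins (1351 vs 1251 kJ/mol).
Approximate values (kJ/mol): Si 786, Cl 1251, Kr 1351, Sb 831.
So from lowest to highest: Si < Sb < Cl < Kr.

Si < Sb < Cl < Kr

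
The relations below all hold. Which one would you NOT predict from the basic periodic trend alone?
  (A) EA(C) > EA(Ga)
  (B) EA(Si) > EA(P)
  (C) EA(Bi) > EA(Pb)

The general trend: electron affinity increases across a period and decreases down a group.
(A) C (period 2, group 14) vs Ga (period 4, group 13): the stated order agrees with the simple trend.
(B) Si (period 3, group 14) vs P (period 3, group 15): the stated order contradicts the simple trend.
(C) Bi (period 6, group 15) vs Pb (period 6, group 14): the stated order agrees with the simple trend.
The exception is (B): adding an electron to P's half-filled 3p³ is unfavourable, so Si (3p²) has the more exothermic EA.

(B)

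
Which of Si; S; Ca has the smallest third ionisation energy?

IE_3 is the cost of taking one more electron from the +2 cation: Si²⁺ still has 2 valence electrons; S²⁺ still has 4 valence electrons; Ca²⁺ is the bare [Ar] core.
Breaking into a closed-shell core is much more expensive than removing a leftover valence electron — Ca has the largest IE_3 here.
Valence configurations: Si²⁺ [Ne]3s², S²⁺ [Ne]3s²3p².
The numbers (kJ/mol): Si 3232, S 3357, Ca 4912.
Overall IE_3 order: Si < S < Ca.

Si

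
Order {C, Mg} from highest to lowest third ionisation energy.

Mg, C

After 2 electrons have been removed, what remains? C²⁺ still has 2 valence electrons; Mg²⁺ is the bare [Ne] core.
Core electrons are held far more tightly than valence electrons, so Mg tops the IE_3 order.
Approximate IE_3 values (kJ/mol): C 4620, Mg 7733.
Hence IE_3: C < Mg.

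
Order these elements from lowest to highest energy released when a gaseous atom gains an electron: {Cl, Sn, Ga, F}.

Ga < Sn < F < Cl

Adding an electron releases more energy for atoms nearer the top right (short of the noble gases).
Here both period and group differ, so the two effects have to be weighed against each other.
Sn > Ga: period and group pull opposite ways; the across-period shift dominates (107 vs 29 kJ/mol).
F > Sn: both effects reinforce here, so F is clearly the higher of the two.
Cl > F: this pair runs against the simple trend — see the exception note.
Note the exception: Cl has a higher electron affinity than F, contrary to the simple trend — F's small 2p subshell makes the incoming electron feel strong e⁻–e⁻ repulsion, so Cl actually releases more energy on gaining an electron.
Approximate values (kJ/mol): F 328, Cl 349, Ga 29, Sn 107.
So from lowest to highest: Ga < Sn < F < Cl.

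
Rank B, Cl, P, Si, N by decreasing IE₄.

B, N, Cl, P, Si

The fourth ionization energy removes an electron from the +3 ion. For each element: B³⁺ is the bare [He] core; Cl³⁺ still has 4 valence electrons; P³⁺ still has 2 valence electrons; Si³⁺ still has 1 valence electron; N³⁺ still has 2 valence electrons.
Breaking into a closed-shell core is much more expensive than removing a leftover valence electron — B has the largest IE_4 here.
Valence configurations: Cl³⁺ [Ne]3s²3p², P³⁺ [Ne]3s², Si³⁺ [Ne]3s¹, N³⁺ [He]2s².
Tabulated IE_4 (kJ/mol): B 25026, Cl 5159, P 4964, Si 4356, N 7475.
Putting it together, IE_4: Si < P < Cl < N < B.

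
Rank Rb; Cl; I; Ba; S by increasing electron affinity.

S is in period 3, group 16; Cl is in period 3, group 17; Rb is in period 5, group 1; I is in period 5, group 17; Ba is in period 6, group 2.
Adding an electron releases more energy for atoms nearer the top right (short of the noble gases).
Neither a single period nor a single group — weigh both effects.
Rb > Ba: the two effects oppose for this pair; the down-group effect wins (47 vs 14 kJ/mol).
S > Rb: relative to Rb, both the across-period and down-group shifts push S's electron affinity up.
I > S: the two effects oppose for this pair; the across-period effect wins (295 vs 200 kJ/mol).
Cl > I: Cl sits above I in group 17, so the down-group effect alone puts Cl higher.
Tabulated electron affinity (kJ/mol): S 200, Cl 349, Rb 47, I 295, Ba 14.
So from lowest to highest: Ba < Rb < S < I < Cl.

Ba < Rb < S < I < Cl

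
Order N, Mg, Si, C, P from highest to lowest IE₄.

Mg > N > C > P > Si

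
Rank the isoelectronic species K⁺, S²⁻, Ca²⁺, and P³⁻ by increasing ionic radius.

Ca²⁺ < K⁺ < S²⁻ < P³⁻

All of these have 18 electrons, so size is governed by nuclear charge alone: the more protons, the stronger the pull on the same electron cloud, and the smaller the ion.
Nuclear charges: Ca²⁺ (Z=20), K⁺ (Z=19), S²⁻ (Z=16), P³⁻ (Z=15).
Smallest to largest: Ca²⁺ < K⁺ < S²⁻ < P³⁻.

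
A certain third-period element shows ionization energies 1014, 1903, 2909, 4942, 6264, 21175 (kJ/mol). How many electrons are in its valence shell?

Look for the largest jump between consecutive ionization energies: IE6/IE5 ≈ 3.4, far larger than any earlier ratio.
That jump marks the point where a core electron is being removed. So the atom has 5 valence electrons.

5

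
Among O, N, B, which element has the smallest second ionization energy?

IE_2 is the cost of taking one more electron from the +1 cation: O⁺ still has 5 valence electrons; N⁺ still has 4 valence electrons; B⁺ still has 2 valence electrons.
All are still removing valence electrons, so compare the +1 ions as you would atoms: IE_2 generally rises across a period (higher Z_eff) and falls down a group (larger shell), subject to the usual subshell exceptions.
Valence configurations: O⁺ [He]2s²2p³, N⁺ [He]2s²2p², B⁺ [He]2s².
Tabulated IE_2 (kJ/mol): O 3388, N 2856, B 2427.
Putting it together, IE_2: B < N < O.

B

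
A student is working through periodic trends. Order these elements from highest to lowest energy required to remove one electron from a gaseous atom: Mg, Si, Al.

Si, Mg, Al

Mg is in period 3, group 2; Al is in period 3, group 13; Si is in period 3, group 14.
IE₁ increases left→right with effective nuclear charge and decreases top→bottom as the valence shell moves farther out.
All lie in period 3; the across-period trend (first ionization energy increases left to right) applies, with the exception below.
Note the exception: Mg has a higher first ionization energy than Al, contrary to the simple trend — Al's single 3p electron is easier to remove than one from Mg's filled 3s².
For reference (kJ/mol): Mg 738, Al 578, Si 786.
So from highest to lowest: Si > Mg > Al.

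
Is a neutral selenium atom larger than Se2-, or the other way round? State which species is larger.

Forming Se2- adds 2 electrons to Se. More electron–electron repulsion in the same shell, with unchanged nuclear charge, lets the cloud expand.
An anion is larger than its parent atom: Se2- > Se.

Se2-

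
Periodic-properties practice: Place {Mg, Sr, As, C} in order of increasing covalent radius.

C is in period 2, group 14; Mg is in period 3, group 2; As is in period 4, group 15; Sr is in period 5, group 2.
Radius decreases left→right (rising Z_eff, same n) and increases top→bottom (higher n).
Here both period and group differ, so the two effects have to be weighed against each other.
As > C: period and group pull opposite ways; the down-group shift dominates (121 vs 75 pm).
Mg > As: the two effects oppose for this pair; the across-period effect wins (139 vs 121 pm).
Sr > Mg: they share group 2; the group trend gives Sr the larger value.
For reference (pm): C 75, Mg 139, As 121, Sr 185.
So from smallest to largest: C < As < Mg < Sr.

C, As, Mg, Sr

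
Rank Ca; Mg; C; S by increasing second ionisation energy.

IE_2 is the cost of taking one more electron from the +1 cation: Ca⁺ still has 1 valence electron; Mg⁺ still has 1 valence electron; C⁺ still has 3 valence electrons; S⁺ still has 5 valence electrons.
All are still removing valence electrons, so compare the +1 ions as you would atoms: IE_2 generally rises across a period (higher Z_eff) and falls down a group (larger shell), subject to the usual subshell exceptions.
Valence configurations: Ca⁺ [Ar]4s¹, Mg⁺ [Ne]3s¹, C⁺ [He]2s²2p¹, S⁺ [Ne]3s²3p³.
The numbers (kJ/mol): Ca 1145, Mg 1451, C 2353, S 2252.
So the second ionization energies run Ca < Mg < S < C.

Ca, Mg, S, C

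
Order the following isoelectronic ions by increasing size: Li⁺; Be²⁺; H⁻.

Be²⁺ < Li⁺ < H⁻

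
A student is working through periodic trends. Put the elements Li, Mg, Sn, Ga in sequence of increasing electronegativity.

Li < Mg < Ga < Sn

Li is in period 2, group 1; Mg is in period 3, group 2; Ga is in period 4, group 13; Sn is in period 5, group 14.
EN rises left→right (higher Z_eff, smaller atoms) and falls top→bottom (larger, more shielded atoms).
A diagonal step moves right (one effect) and down (the opposite effect) at once.
Mg > Li: the two effects oppose for this pair; the across-period effect wins (1.31 vs 0.98).
Ga > Mg: period and group pull opposite ways; the across-period shift dominates (1.81 vs 1.31).
Sn > Ga: period and group pull opposite ways; the across-period shift dominates (1.96 vs 1.81).
Approximate values (Pauling): Li 0.98, Mg 1.31, Ga 1.81, Sn 1.96.
So from lowest to highest: Li < Mg < Ga < Sn.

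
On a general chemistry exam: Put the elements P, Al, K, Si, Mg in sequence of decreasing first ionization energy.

Mg is in period 3, group 2; Al is in period 3, group 13; Si is in period 3, group 14; P is in period 3, group 15; K is in period 4, group 1.
IE₁ increases left→right with effective nuclear charge and decreases top→bottom as the valence shell moves farther out.
These span different periods and groups, so the two trends combine.
Al > K: relative to K, both the across-period and down-group shifts push Al's first ionization energy up.
Mg > Al: this pair runs against the simple trend — see the exception note.
Si > Mg: Si lies to the right of Mg in period 3, so the across-period effect alone puts Si higher.
P > Si: both are in period 3; the period trend gives P the larger value.
Note the exception: Mg has a higher first ionization energy than Al, contrary to the simple trend — Al's single 3p electron is easier to remove than one from Mg's filled 3s².
Approximate values (kJ/mol): Mg 738, Al 578, Si 786, P 1012, K 419.
So from highest to lowest: P > Si > Mg > Al > K.

P > Si > Mg > Al > K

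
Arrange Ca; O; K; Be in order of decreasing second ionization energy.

Consider each +1 ion: Ca⁺ still has 1 valence electron; O⁺ still has 5 valence electrons; K⁺ is the bare [Ar] core; Be⁺ still has 1 valence electron.
Usually core removal costs more than valence removal, but here the competition is close: a tightly held n=2 valence electron can cost more to remove than an n=3 core electron, so the actual values have to decide it.
Valence configurations: Ca⁺ [Ar]4s¹, O⁺ [He]2s²2p³, Be⁺ [He]2s¹.
Approximate IE_2 values (kJ/mol): Ca 1145, O 3388, K 3052, Be 1757.
So the second ionization energies run Ca < Be < K < O.

O, K, Be, Ca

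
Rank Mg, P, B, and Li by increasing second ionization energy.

Mg < P < B < Li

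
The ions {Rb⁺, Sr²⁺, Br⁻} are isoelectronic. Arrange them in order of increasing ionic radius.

Sr²⁺, Rb⁺, Br⁻

All of these have 36 electrons, so size is governed by nuclear charge alone: the more protons, the stronger the pull on the same electron cloud, and the smaller the ion.
Nuclear charges: Sr²⁺ (Z=38), Rb⁺ (Z=37), Br⁻ (Z=35).
Smallest to largest: Sr²⁺ < Rb⁺ < Br⁻.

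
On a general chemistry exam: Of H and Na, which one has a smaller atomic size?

H is in period 1, group 1; Na is in period 3, group 1.
Across a period the added protons contract the valence shell; down a group each new principal shell makes the atom larger.
All are in group 1, so atomic radius increases down the group.
So H has the smaller atomic size (H < Na).

H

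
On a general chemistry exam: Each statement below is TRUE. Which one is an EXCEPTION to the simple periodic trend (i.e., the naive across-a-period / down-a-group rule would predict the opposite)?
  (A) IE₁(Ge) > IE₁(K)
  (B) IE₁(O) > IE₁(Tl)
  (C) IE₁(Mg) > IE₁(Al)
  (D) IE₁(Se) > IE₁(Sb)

The general trend: IE₁ increases across a period and decreases down a group.
(A) Ge (period 4, group 14) vs K (period 4, group 1): the stated order agrees with the simple trend.
(B) O (period 2, group 16) vs Tl (period 6, group 13): the stated order agrees with the simple trend.
(C) Mg (period 3, group 2) vs Al (period 3, group 13): the stated order contradicts the simple trend.
(D) Se (period 4, group 16) vs Sb (period 5, group 15): the stated order agrees with the simple trend.
The exception is (C): Al's single 3p electron is easier to remove than one from Mg's filled 3s².

(C)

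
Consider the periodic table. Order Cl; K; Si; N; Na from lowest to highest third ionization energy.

Consider each +2 ion: Cl²⁺ still has 5 valence electrons; K²⁺ is already 1 electron into the core; Si²⁺ still has 2 valence electrons; N²⁺ still has 3 valence electrons; Na²⁺ is already 1 electron into the core.
Usually core removal costs more than valence removal, but here the competition is close: a tightly held n=2 valence electron can cost more to remove than an n=3 core electron, so the actual values have to decide it.
Valence configurations: Cl²⁺ [Ne]3s²3p³, Si²⁺ [Ne]3s², N²⁺ [He]2s²2p¹.
Tabulated IE_3 (kJ/mol): Cl 3822, K 4420, Si 3232, N 4578, Na 6910.
Overall IE_3 order: Si < Cl < K < N < Na.

Si, Cl, K, N, Na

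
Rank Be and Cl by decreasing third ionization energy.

The third ionization energy removes an electron from the +2 ion. For each element: Be²⁺ is the bare [He] core; Cl²⁺ still has 5 valence electrons.
Breaking into a closed-shell core is much more expensive than removing a leftover valence electron — Be has the largest IE_3 here.
Tabulated IE_3 (kJ/mol): Be 14849, Cl 3822.
So the third ionization energies run Cl < Be.

Be > Cl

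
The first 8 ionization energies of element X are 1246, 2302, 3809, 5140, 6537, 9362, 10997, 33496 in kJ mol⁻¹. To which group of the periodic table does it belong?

Group 17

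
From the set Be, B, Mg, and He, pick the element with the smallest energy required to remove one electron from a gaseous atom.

Mg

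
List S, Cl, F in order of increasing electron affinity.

F is in period 2, group 17; S is in period 3, group 16; Cl is in period 3, group 17.
EA tends to increase across a period and decrease down a group, though the pattern is less regular than for IE or radius.
These span different periods and groups, so the two trends combine.
F > S: relative to S, both the across-period and down-group shifts push F's electron affinity up.
Cl > F: this pair runs against the simple trend — see the exception note.
Note the exception: Cl has a higher electron affinity than F, contrary to the simple trend — F's small 2p subshell makes the incoming electron feel strong e⁻–e⁻ repulsion, so Cl actually releases more energy on gaining an electron.
Approximate values (kJ/mol): F 328, S 200, Cl 349.
So from lowest to highest: S < F < Cl.

S < F < Cl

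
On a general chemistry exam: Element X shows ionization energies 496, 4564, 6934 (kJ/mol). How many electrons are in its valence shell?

1

Look for the largest jump between consecutive ionization energies: IE2/IE1 ≈ 9.2, far larger than any earlier ratio.
That jump marks the point where a core electron is being removed. So the atom has 1 valence electron.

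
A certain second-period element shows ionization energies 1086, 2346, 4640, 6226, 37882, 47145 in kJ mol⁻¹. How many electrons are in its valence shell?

4

Look for the largest jump between consecutive ionization energies: IE5/IE4 ≈ 6.1, far larger than any earlier ratio.
That jump marks the point where a core electron is being removed. So the atom has 4 valence electrons.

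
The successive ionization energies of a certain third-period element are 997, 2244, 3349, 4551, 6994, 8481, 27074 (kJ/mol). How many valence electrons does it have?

Look for the largest jump between consecutive ionization energies: IE7/IE6 ≈ 3.2, far larger than any earlier ratio.
That jump marks the point where a core electron is being removed. So the atom has 6 valence electrons.

6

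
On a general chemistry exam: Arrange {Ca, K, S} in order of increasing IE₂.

IE_2 is the cost of taking one more electron from the +1 cation: Ca⁺ still has 1 valence electron; K⁺ is the bare [Ar] core; S⁺ still has 5 valence electrons.
Pulling an electron out of a noble-gas core costs far more than removing a remaining valence electron, so K sits at the high end of IE_2.
Valence configurations: Ca⁺ [Ar]4s¹, S⁺ [Ne]3s²3p³.
Tabulated IE_2 (kJ/mol): Ca 1145, K 3052, S 2252.
So the second ionization energies run Ca < S < K.

Ca < S < K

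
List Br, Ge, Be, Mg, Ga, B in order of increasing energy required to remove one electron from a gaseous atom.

Be is in period 2, group 2; B is in period 2, group 13; Mg is in period 3, group 2; Ga is in period 4, group 13; Ge is in period 4, group 14; Br is in period 4, group 17.
Across a period the outer electron is held more tightly (higher IE₁); down a group it sits in a higher shell, more shielded, and comes off more easily.
These span different periods and groups, so the two trends combine.
Mg > Ga: the two effects oppose for this pair; the down-group effect wins (738 vs 579 kJ/mol).
Ge > Mg: the two effects oppose for this pair; the across-period effect wins (762 vs 738 kJ/mol).
B > Ge: the two effects oppose for this pair; the down-group effect wins (801 vs 762 kJ/mol).
Be > B: this pair runs against the simple trend — see the exception note.
Br > Be: the two effects oppose for this pair; the across-period effect wins (1140 vs 900 kJ/mol).
Note the exception: Be has a higher first ionization energy than B, contrary to the simple trend — removing B's lone 2p electron is easier than breaking Be's filled 2s².
Approximate values (kJ/mol): Be 900, B 801, Mg 738, Ga 579, Ge 762, Br 1140.
So from lowest to highest: Ga < Mg < Ge < B < Be < Br.

Ga < Mg < Ge < B < Be < Br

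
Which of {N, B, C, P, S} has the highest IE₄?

B

Consider each +3 ion: N³⁺ still has 2 valence electrons; B³⁺ is the bare [He] core; C³⁺ still has 1 valence electron; P³⁺ still has 2 valence electrons; S³⁺ still has 3 valence electrons.
Core electrons are held far more tightly than valence electrons, so B tops the IE_4 order.
Valence configurations: N³⁺ [He]2s², C³⁺ [He]2s¹, P³⁺ [Ne]3s², S³⁺ [Ne]3s²3p¹.
S³⁺ loses a lone 3p electron whereas P³⁺ must break into a filled 3s² pair, so IE_4(P) > IE_4(S) even though S has the higher nuclear charge.
Tabulated IE_4 (kJ/mol): N 7475, B 25026, C 6223, P 4964, S 4556.
So the fourth ionization energies run S < P < C < N < B.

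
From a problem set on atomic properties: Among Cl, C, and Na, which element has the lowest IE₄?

Cl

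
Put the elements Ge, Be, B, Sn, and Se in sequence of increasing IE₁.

Removing the outermost electron gets harder across a period and easier down a group.
Neither a single period nor a single group — weigh both effects.
Ge > Sn: they share group 14; the group trend gives Ge the larger value.
B > Ge: the two effects oppose for this pair; the down-group effect wins (801 vs 762 kJ/mol).
Be > B: this pair runs against the simple trend — see the exception note.
Se > Be: the two effects oppose for this pair; the across-period effect wins (941 vs 900 kJ/mol).
Note the exception: Be has a higher first ionization energy than B, contrary to the simple trend — removing B's lone 2p electron is easier than breaking Be's filled 2s².
Approximate values (kJ/mol): Be 900, B 801, Ge 762, Se 941, Sn 709.
So from lowest to highest: Sn < Ge < B < Be < Se.

Sn < Ge < B < Be < Se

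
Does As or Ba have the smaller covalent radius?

As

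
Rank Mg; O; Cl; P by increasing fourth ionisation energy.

P < Cl < O < Mg

The fourth ionization energy removes an electron from the +3 ion. For each element: Mg³⁺ is already 1 electron into the core; O³⁺ still has 3 valence electrons; Cl³⁺ still has 4 valence electrons; P³⁺ still has 2 valence electrons.
Core electrons are held far more tightly than valence electrons, so Mg tops the IE_4 order.
Valence configurations: O³⁺ [He]2s²2p¹, Cl³⁺ [Ne]3s²3p², P³⁺ [Ne]3s².
The numbers (kJ/mol): Mg 10543, O 7469, Cl 5159, P 4964.
So the fourth ionization energies run P < Cl < O < Mg.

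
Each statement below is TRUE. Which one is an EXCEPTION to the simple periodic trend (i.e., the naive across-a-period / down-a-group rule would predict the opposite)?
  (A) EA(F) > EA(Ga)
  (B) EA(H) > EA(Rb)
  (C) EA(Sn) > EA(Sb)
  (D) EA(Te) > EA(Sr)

The general trend: electron affinity increases across a period and decreases down a group.
(A) F (period 2, group 17) vs Ga (period 4, group 13): the stated order agrees with the simple trend.
(B) H (period 1, group 1) vs Rb (period 5, group 1): the stated order agrees with the simple trend.
(C) Sn (period 5, group 14) vs Sb (period 5, group 15): the stated order contradicts the simple trend.
(D) Te (period 5, group 16) vs Sr (period 5, group 2): the stated order agrees with the simple trend.
The exception is (C): adding an electron to Sb's half-filled 5p³ is unfavourable, so Sn has the more exothermic EA.

(C)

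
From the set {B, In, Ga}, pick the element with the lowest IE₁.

B is in period 2, group 13; Ga is in period 4, group 13; In is in period 5, group 13.
Removing the outermost electron gets harder across a period and easier down a group.
All are in group 13, so first ionization energy increases up the group.
The lowest IE₁ among these belongs to In.

In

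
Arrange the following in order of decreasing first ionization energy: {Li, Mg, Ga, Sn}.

Across a period the outer electron is held more tightly (higher IE₁); down a group it sits in a higher shell, more shielded, and comes off more easily.
These sit on a diagonal, where the across-period and down-group effects partly cancel.
Ga > Li: the two effects oppose for this pair; the across-period effect wins (579 vs 520 kJ/mol).
Sn > Ga: period and group pull opposite ways; the across-period shift dominates (709 vs 579 kJ/mol).
Mg > Sn: period and group pull opposite ways; the down-group shift dominates (738 vs 709 kJ/mol).
Tabulated first ionization energy (kJ/mol): Li 520, Mg 738, Ga 579, Sn 709.
So from highest to lowest: Mg > Sn > Ga > Li.

Mg > Sn > Ga > Li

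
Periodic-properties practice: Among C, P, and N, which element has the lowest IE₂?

P

Consider each +1 ion: C⁺ still has 3 valence electrons; P⁺ still has 4 valence electrons; N⁺ still has 4 valence electrons.
All are still removing valence electrons, so compare the +1 ions as you would atoms: IE_2 generally rises across a period (higher Z_eff) and falls down a group (larger shell), subject to the usual subshell exceptions.
Valence configurations: C⁺ [He]2s²2p¹, P⁺ [Ne]3s²3p², N⁺ [He]2s²2p².
The numbers (kJ/mol): C 2353, P 1907, N 2856.
Hence IE_2: P < C < N.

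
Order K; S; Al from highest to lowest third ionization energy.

K > S > Al

Consider each +2 ion: K²⁺ is already 1 electron into the core; S²⁺ still has 4 valence electrons; Al²⁺ still has 1 valence electron.
Pulling an electron out of a noble-gas core costs far more than removing a remaining valence electron, so K sits at the high end of IE_3.
Valence configurations: S²⁺ [Ne]3s²3p², Al²⁺ [Ne]3s¹.
Tabulated IE_3 (kJ/mol): K 4420, S 3357, Al 2745.
Putting it together, IE_3: Al < S < K.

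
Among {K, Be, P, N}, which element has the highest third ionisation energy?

Be

After 2 electrons have been removed, what remains? K²⁺ is already 1 electron into the core; Be²⁺ is the bare [He] core; P²⁺ still has 3 valence electrons; N²⁺ still has 3 valence electrons.
Usually core removal costs more than valence removal, but here the competition is close: a tightly held n=2 valence electron can cost more to remove than an n=3 core electron, so the actual values have to decide it.
Valence configurations: P²⁺ [Ne]3s²3p¹, N²⁺ [He]2s²2p¹.
Tabulated IE_3 (kJ/mol): K 4420, Be 14849, P 2914, N 4578.
Putting it together, IE_3: P < K < N < Be.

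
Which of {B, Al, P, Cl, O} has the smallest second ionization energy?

The second ionization energy removes an electron from the +1 ion. For each element: B⁺ still has 2 valence electrons; Al⁺ still has 2 valence electrons; P⁺ still has 4 valence electrons; Cl⁺ still has 6 valence electrons; O⁺ still has 5 valence electrons.
All are still removing valence electrons, so compare the +1 ions as you would atoms: IE_2 generally rises across a period (higher Z_eff) and falls down a group (larger shell), subject to the usual subshell exceptions.
Valence configurations: B⁺ [He]2s², Al⁺ [Ne]3s², P⁺ [Ne]3s²3p², Cl⁺ [Ne]3s²3p⁴, O⁺ [He]2s²2p³.
Approximate IE_2 values (kJ/mol): B 2427, Al 1817, P 1907, Cl 2298, O 3388.
Hence IE_2: Al < P < Cl < B < O.

Al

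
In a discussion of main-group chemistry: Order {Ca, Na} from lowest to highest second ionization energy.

Ca < Na

IE_2 is the cost of taking one more electron from the +1 cation: Ca⁺ still has 1 valence electron; Na⁺ is the bare [Ne] core.
Core electrons are held far more tightly than valence electrons, so Na tops the IE_2 order.
Tabulated IE_2 (kJ/mol): Ca 1145, Na 4562.
Hence IE_2: Ca < Na.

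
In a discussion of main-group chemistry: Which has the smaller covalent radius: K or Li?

Li is in period 2, group 1; K is in period 4, group 1.
Across a period the added protons contract the valence shell; down a group each new principal shell makes the atom larger.
All are in group 1, so atomic radius increases down the group.
So Li has the smaller covalent radius (Li < K).

Li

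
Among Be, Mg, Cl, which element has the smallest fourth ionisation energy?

Cl

IE_4 is the cost of taking one more electron from the +3 cation: Be³⁺ is already 1 electron into the core; Mg³⁺ is already 1 electron into the core; Cl³⁺ still has 4 valence electrons.
Core electrons are held far more tightly than valence electrons, so Mg and Be top the IE_4 order.
Tabulated IE_4 (kJ/mol): Be 21007, Mg 10543, Cl 5159.
Overall IE_4 order: Cl < Mg < Be.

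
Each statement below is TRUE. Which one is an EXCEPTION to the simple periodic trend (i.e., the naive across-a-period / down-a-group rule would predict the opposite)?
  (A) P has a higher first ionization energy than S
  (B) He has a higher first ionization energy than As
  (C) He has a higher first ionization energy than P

(A)

The general trend: first ionization energy increases across a period and decreases down a group.
(A) P (period 3, group 15) vs S (period 3, group 16): the stated order contradicts the simple trend.
(B) He (period 1, group 18) vs As (period 4, group 15): the stated order agrees with the simple trend.
(C) He (period 1, group 18) vs P (period 3, group 15): the stated order agrees with the simple trend.
The exception is (A): S (3p⁴) ionizes more easily than half-filled P (3p³) because the paired 3p electron in S is pushed out by e⁻–e⁻ repulsion.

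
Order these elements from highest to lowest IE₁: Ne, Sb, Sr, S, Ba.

Ne is in period 2, group 18; S is in period 3, group 16; Sr is in period 5, group 2; Sb is in period 5, group 15; Ba is in period 6, group 2.
IE₁ increases left→right with effective nuclear charge and decreases top→bottom as the valence shell moves farther out.
Neither a single period nor a single group — weigh both effects.
Sr > Ba: Sr sits above Ba in group 2, so the down-group effect alone puts Sr higher.
Sb > Sr: both are in period 5; the period trend gives Sb the larger value.
S > Sb: relative to Sb, both the across-period and down-group shifts push S's first ionization energy up.
Ne > S: relative to S, both the across-period and down-group shifts push Ne's first ionization energy up.
For reference (kJ/mol): Ne 2081, S 1000, Sr 550, Sb 831, Ba 503.
So from highest to lowest: Ne > S > Sb > Sr > Ba.

Ne > S > Sb > Sr > Ba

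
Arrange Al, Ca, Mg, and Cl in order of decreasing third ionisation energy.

Mg > Ca > Cl > Al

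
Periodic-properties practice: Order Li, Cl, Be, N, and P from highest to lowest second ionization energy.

Li > N > Cl > P > Be

IE_2 is the cost of taking one more electron from the +1 cation: Li⁺ is the bare [He] core; Cl⁺ still has 6 valence electrons; Be⁺ still has 1 valence electron; N⁺ still has 4 valence electrons; P⁺ still has 4 valence electrons.
Pulling an electron out of a noble-gas core costs far more than removing a remaining valence electron, so Li sits at the high end of IE_2.
Valence configurations: Cl⁺ [Ne]3s²3p⁴, Be⁺ [He]2s¹, N⁺ [He]2s²2p², P⁺ [Ne]3s²3p².
Approximate IE_2 values (kJ/mol): Li 7298, Cl 2298, Be 1757, N 2856, P 1907.
Putting it together, IE_2: Be < P < Cl < N < Li.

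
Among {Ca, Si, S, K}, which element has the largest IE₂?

K

The second ionization energy removes an electron from the +1 ion. For each element: Ca⁺ still has 1 valence electron; Si⁺ still has 3 valence electrons; S⁺ still has 5 valence electrons; K⁺ is the bare [Ar] core.
Core electrons are held far more tightly than valence electrons, so K tops the IE_2 order.
Valence configurations: Ca⁺ [Ar]4s¹, Si⁺ [Ne]3s²3p¹, S⁺ [Ne]3s²3p³.
The numbers (kJ/mol): Ca 1145, Si 1577, S 2252, K 3052.
Putting it together, IE_2: Ca < Si < S < K.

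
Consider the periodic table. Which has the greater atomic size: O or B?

B is in period 2, group 13; O is in period 2, group 16.
Moving right in a period, electrons are added to the same shell under a stronger nuclear pull, so atoms get smaller; moving down, a new shell is opened and atoms get larger.
All lie in period 2, so atomic radius increases right to left.
So B has the greater atomic size (B > O).

B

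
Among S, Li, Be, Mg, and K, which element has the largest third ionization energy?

IE_3 is the cost of taking one more electron from the +2 cation: S²⁺ still has 4 valence electrons; Li²⁺ is already 1 electron into the core; Be²⁺ is the bare [He] core; Mg²⁺ is the bare [Ne] core; K²⁺ is already 1 electron into the core.
Breaking into a closed-shell core is much more expensive than removing a leftover valence electron — K, Mg, Li and Be have the largest IE_3 here.
Approximate IE_3 values (kJ/mol): S 3357, Li 11815, Be 14849, Mg 7733, K 4420.
So the third ionization energies run S < K < Mg < Li < Be.

Be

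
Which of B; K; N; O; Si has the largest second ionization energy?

After 1 electron has been removed, what remains? B⁺ still has 2 valence electrons; K⁺ is the bare [Ar] core; N⁺ still has 4 valence electrons; O⁺ still has 5 valence electrons; Si⁺ still has 3 valence electrons.
Usually core removal costs more than valence removal, but here the competition is close: a tightly held n=2 valence electron can cost more to remove than an n=3 core electron, so the actual values have to decide it.
Valence configurations: B⁺ [He]2s², N⁺ [He]2s²2p², O⁺ [He]2s²2p³, Si⁺ [Ne]3s²3p¹.
Tabulated IE_2 (kJ/mol): B 2427, K 3052, N 2856, O 3388, Si 1577.
Hence IE_2: Si < B < N < K < O.

O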